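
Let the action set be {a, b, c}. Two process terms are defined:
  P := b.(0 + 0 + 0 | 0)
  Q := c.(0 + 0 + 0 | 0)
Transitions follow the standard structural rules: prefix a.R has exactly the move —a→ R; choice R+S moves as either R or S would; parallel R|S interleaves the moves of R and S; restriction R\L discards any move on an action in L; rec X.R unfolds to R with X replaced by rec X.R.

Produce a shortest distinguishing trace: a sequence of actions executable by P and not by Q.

b

Reachable graph of P (2 states):
  u0 = b.(0 + 0 + 0 | 0) has moves --b--▸ u1
  u1 = 0 + 0 + 0 | 0 has moves deadlocked
Reachable graph of Q (2 states):
  v0 = c.(0 + 0 + 0 | 0) has moves --c--▸ v1
  v1 = 0 + 0 + 0 | 0 has moves deadlocked
Run σ = ⟨b⟩ on P: start {u0}
  step 1 (b): {u1}
  ✓ P
Run σ = ⟨b⟩ on Q: start {v0}
  step 1 (b): no successor for Q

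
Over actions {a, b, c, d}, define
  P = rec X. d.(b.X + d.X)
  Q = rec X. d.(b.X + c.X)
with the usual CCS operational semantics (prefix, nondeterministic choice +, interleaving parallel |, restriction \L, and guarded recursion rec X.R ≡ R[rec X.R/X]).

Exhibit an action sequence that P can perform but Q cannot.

dd

P's transition system — 2 states:
  s0 = rec X. d.(b.X + d.X) | -d-> s1
  s1 = b.(rec X. d.(b.X + d.X)) + d.(rec X. d.(b.X + d.X)) | -b-> s0, -d-> s0
Q's transition system — 2 states:
  t0 = rec X. d.(b.X + c.X) | -d-> t1
  t1 = b.(rec X. d.(b.X + c.X)) + c.(rec X. d.(b.X + c.X)) | -b-> t0, -c-> t0
Run σ = ⟨dd⟩ on P: start {s0}
  step 1 (d): {s1}
  step 2 (d): {s0}
  ✓ P
Run σ = ⟨dd⟩ on Q: start {t0}
  step 1 (d): {t1}
  step 2 (d): ∅  — Q cannot continue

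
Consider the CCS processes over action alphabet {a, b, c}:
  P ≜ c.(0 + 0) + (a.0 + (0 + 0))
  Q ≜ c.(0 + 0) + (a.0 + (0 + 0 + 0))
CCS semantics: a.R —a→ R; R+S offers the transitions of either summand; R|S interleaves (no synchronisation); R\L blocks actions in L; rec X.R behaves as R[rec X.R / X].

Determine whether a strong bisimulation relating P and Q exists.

LTS(P): 3 reachable states
  u0 = c.(0 + 0) + (a.0 + (0 + 0)) | =a=> u1, =c=> u2
  u1 = 0 | ∅
  u2 = 0 + 0 | ∅
LTS(Q): 3 reachable states
  v0 = c.(0 + 0) + (a.0 + (0 + 0 + 0)) | =a=> v1, =c=> v2
  v1 = 0 | ∅
  v2 = 0 + 0 | ∅
Partition-refinement fixed point:
  B0 = {u0, v0}
  B1 = {u1, u2, v1, v2}
u0 ∈ B0, v0 ∈ B0 → same block

bisimilar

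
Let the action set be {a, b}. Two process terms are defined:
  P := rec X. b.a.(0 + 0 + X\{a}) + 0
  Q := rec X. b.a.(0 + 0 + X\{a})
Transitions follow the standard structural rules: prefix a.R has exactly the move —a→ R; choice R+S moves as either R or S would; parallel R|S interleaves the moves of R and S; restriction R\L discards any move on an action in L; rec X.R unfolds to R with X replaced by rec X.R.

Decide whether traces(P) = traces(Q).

Reachable graph of P (4 states):
  m0 = rec X. b.a.(0 + 0 + X\{a}) + 0 has moves --b--▸ m1
  m1 = a.(0 + 0 + (rec X. b.a.(0 + 0 + X\{a}) + 0)\{a}) has moves --a--▸ m2
  m2 = 0 + 0 + (rec X. b.a.(0 + 0 + X\{a}) + 0)\{a} has moves --b--▸ m3
  m3 = (a.(0 + 0 + (rec X. b.a.(0 + 0 + X\{a}) + 0)\{a}))\{a} has moves (no moves)
Reachable graph of Q (4 states):
  n0 = rec X. b.a.(0 + 0 + X\{a}) has moves --b--▸ n1
  n1 = a.(0 + 0 + (rec X. b.a.(0 + 0 + X\{a}))\{a}) has moves --a--▸ n2
  n2 = 0 + 0 + (rec X. b.a.(0 + 0 + X\{a}))\{a} has moves --b--▸ n3
  n3 = (a.(0 + 0 + (rec X. b.a.(0 + 0 + X\{a}))\{a}))\{a} has moves (no moves)
Bisimilarity quotient blocks:
  B0 = {m0, n0}
  B1 = {m1, n1}
  B2 = {m2, n2}
  B3 = {m3, n3}
m0 ∈ B0, n0 ∈ B0 → same block
Bisimilar ⇒ trace-equivalent.

trace-equivalent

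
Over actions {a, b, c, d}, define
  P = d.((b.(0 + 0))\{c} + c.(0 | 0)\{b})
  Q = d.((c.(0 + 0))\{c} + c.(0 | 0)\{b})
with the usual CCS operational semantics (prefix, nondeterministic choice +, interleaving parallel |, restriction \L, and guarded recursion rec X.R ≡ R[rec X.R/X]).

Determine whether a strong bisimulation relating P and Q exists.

Reachable graph of P (4 states):
  p0 = d.((b.(0 + 0))\{c} + c.(0 | 0)\{b}) has moves —d→ p1
  p1 = (b.(0 + 0))\{c} + c.(0 | 0)\{b} has moves —b→ p2, —c→ p3
  p2 = (0 + 0)\{c} has moves deadlocked
  p3 = (0 | 0)\{b} has moves deadlocked
Reachable graph of Q (3 states):
  q0 = d.((c.(0 + 0))\{c} + c.(0 | 0)\{b}) has moves —d→ q1
  q1 = (c.(0 + 0))\{c} + c.(0 | 0)\{b} has moves —c→ q2
  q2 = (0 | 0)\{b} has moves deadlocked
Partition-refinement fixed point:
  B0 = {p0}
  B1 = {p1}
  B2 = {p2, p3, q2}
  B3 = {q0}
  B4 = {q1}
p0 ∈ B0, q0 ∈ B3 → different blocks

not bisimilar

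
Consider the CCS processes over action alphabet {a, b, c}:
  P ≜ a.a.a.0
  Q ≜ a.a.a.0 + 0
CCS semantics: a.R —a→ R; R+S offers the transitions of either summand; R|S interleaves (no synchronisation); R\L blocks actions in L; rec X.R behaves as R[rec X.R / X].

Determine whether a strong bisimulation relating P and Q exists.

LTS(P): 4 reachable states
  p0 = a.a.a.0 :: =a=> p1
  p1 = a.a.0 :: =a=> p2
  p2 = a.0 :: =a=> p3
  p3 = 0 :: ·
LTS(Q): 4 reachable states
  q0 = a.a.a.0 + 0 :: =a=> q1
  q1 = a.a.0 :: =a=> q2
  q2 = a.0 :: =a=> q3
  q3 = 0 :: ·
Partition-refinement fixed point:
  B0 = {p0, q0}
  B1 = {p1, q1}
  B2 = {p2, q2}
  B3 = {p3, q3}
p0 ∈ B0, q0 ∈ B0 → same block

P ~ Q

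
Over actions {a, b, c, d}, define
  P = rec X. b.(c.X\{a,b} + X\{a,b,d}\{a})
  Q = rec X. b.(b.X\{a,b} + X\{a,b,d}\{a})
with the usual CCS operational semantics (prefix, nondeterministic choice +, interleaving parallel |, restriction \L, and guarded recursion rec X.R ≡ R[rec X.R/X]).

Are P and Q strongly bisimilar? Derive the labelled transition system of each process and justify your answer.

P's transition system — 3 states:
  p0 = rec X. b.(c.X\{a,b} + X\{a,b,d}\{a}) ⊢ =b=> p1
  p1 = c.(rec X. b.(c.X\{a,b} + X\{a,b,d}\{a}))\{a,b} + (rec X. b.(c.X\{a,b} + X\{a,b,d}\{a}))\{a,b,d}\{a} ⊢ =c=> p2
  p2 = (rec X. b.(c.X\{a,b} + X\{a,b,d}\{a}))\{a,b} ⊢ (no moves)
Q's transition system — 3 states:
  q0 = rec X. b.(b.X\{a,b} + X\{a,b,d}\{a}) ⊢ =b=> q1
  q1 = b.(rec X. b.(b.X\{a,b} + X\{a,b,d}\{a}))\{a,b} + (rec X. b.(b.X\{a,b} + X\{a,b,d}\{a}))\{a,b,d}\{a} ⊢ =b=> q2
  q2 = (rec X. b.(b.X\{a,b} + X\{a,b,d}\{a}))\{a,b} ⊢ (no moves)
Bisimilarity quotient blocks:
  B0 = {p0}
  B1 = {p1}
  B2 = {p2, q2}
  B3 = {q0}
  B4 = {q1}
p0 ∈ B0, q0 ∈ B3 → different blocks

not bisimilar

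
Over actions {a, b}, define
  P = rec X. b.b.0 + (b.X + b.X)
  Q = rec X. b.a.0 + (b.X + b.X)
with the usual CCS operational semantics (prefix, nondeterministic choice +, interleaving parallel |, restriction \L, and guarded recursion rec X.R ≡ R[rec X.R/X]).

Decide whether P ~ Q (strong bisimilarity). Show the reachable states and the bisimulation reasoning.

not bisimilar

P's transition system — 3 states:
  p0 = rec X. b.b.0 + (b.X + b.X) has moves =b=> p0, =b=> p1
  p1 = b.0 has moves =b=> p2
  p2 = 0 has moves (no moves)
Q's transition system — 3 states:
  q0 = rec X. b.a.0 + (b.X + b.X) has moves =b=> q0, =b=> q1
  q1 = a.0 has moves =a=> q2
  q2 = 0 has moves (no moves)
Coarsest stable partition (strong bisimilarity classes):
  B0 = {p0}
  B1 = {p1}
  B2 = {p2, q2}
  B3 = {q0}
  B4 = {q1}
p0 ∈ B0, q0 ∈ B3 → different blocks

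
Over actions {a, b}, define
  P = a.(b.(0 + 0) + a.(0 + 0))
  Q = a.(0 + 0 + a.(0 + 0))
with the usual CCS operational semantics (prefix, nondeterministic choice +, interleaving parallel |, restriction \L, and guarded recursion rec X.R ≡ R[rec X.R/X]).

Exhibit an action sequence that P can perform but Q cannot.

ab

LTS(P): 3 reachable states
  m0 = a.(b.(0 + 0) + a.(0 + 0)) ⊢ =a=> m1
  m1 = b.(0 + 0) + a.(0 + 0) ⊢ =a=> m2, =b=> m2
  m2 = 0 + 0 ⊢ deadlocked
LTS(Q): 3 reachable states
  n0 = a.(0 + 0 + a.(0 + 0)) ⊢ =a=> n1
  n1 = 0 + 0 + a.(0 + 0) ⊢ =a=> n2
  n2 = 0 + 0 ⊢ deadlocked
Executing ab from P (initial set {m0}):
  step 1 (a): {m1}
  step 2 (b): {m2}
  ✓ P
Executing ab from Q (initial set {n0}):
  step 1 (a): {n1}
  step 2 (b): ∅  — Q cannot continue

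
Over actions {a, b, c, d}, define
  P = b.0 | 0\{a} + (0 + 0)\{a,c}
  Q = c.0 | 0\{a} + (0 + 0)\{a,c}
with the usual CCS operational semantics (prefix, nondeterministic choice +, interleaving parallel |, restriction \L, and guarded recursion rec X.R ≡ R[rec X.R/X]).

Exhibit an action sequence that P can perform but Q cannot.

Reachable graph of P (2 states):
  s0 = b.0 | 0\{a} + (0 + 0)\{a,c} → —b→ s1
  s1 = 0 | 0\{a} → ∅
Reachable graph of Q (2 states):
  t0 = c.0 | 0\{a} + (0 + 0)\{a,c} → —c→ t1
  t1 = 0 | 0\{a} → ∅
Executing b from P (initial set {s0}):
  after b @ step 1: {s1}
  — P admits the full trace.
Executing b from Q (initial set {t0}):
  after b @ step 1: ∅ (Q stuck)

b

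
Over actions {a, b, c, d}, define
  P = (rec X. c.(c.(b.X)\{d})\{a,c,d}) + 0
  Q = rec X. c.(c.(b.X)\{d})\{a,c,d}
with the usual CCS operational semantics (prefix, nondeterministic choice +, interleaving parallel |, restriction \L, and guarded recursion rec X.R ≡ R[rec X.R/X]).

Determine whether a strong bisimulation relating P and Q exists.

P ~ Q

P's transition system — 2 states:
  u0 = (rec X. c.(c.(b.X)\{d})\{a,c,d}) + 0 | —c→ u1
  u1 = (c.(b.(rec X. c.(c.(b.X)\{d})\{a,c,d}))\{d})\{a,c,d} | ∅
Q's transition system — 2 states:
  v0 = rec X. c.(c.(b.X)\{d})\{a,c,d} | —c→ v1
  v1 = (c.(b.(rec X. c.(c.(b.X)\{d})\{a,c,d}))\{d})\{a,c,d} | ∅
Bisimilarity quotient blocks:
  B0 = {u0, v0}
  B1 = {u1, v1}
u0 ∈ B0, v0 ∈ B0 → same block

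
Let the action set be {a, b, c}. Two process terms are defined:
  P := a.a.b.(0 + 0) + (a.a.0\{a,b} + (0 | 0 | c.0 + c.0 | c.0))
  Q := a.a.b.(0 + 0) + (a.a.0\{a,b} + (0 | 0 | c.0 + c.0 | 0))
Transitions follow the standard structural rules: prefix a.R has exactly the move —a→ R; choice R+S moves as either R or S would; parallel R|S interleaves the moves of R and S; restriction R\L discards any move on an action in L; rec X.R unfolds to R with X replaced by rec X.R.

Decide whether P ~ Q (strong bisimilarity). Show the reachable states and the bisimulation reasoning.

LTS(P): 10 reachable states
  s0 = a.a.b.(0 + 0) + (a.a.0\{a,b} + (0 | 0 | c.0 + c.0 | c.0)) ⊢ =a=> s1, =a=> s2, =c=> s3, =c=> s4, =c=> s5
  s1 = a.0\{a,b} ⊢ =a=> s6
  s2 = a.b.(0 + 0) ⊢ =a=> s7
  s3 = 0 | 0 | 0 ⊢ (no moves)
  s4 = 0 | c.0 ⊢ =c=> s8
  s5 = c.0 | 0 ⊢ =c=> s8
  s6 = 0\{a,b} ⊢ (no moves)
  s7 = b.(0 + 0) ⊢ =b=> s9
  s8 = 0 | 0 ⊢ (no moves)
  s9 = 0 + 0 ⊢ (no moves)
LTS(Q): 8 reachable states
  t0 = a.a.b.(0 + 0) + (a.a.0\{a,b} + (0 | 0 | c.0 + c.0 | 0)) ⊢ =a=> t1, =a=> t2, =c=> t3, =c=> t4
  t1 = a.0\{a,b} ⊢ =a=> t5
  t2 = a.b.(0 + 0) ⊢ =a=> t6
  t3 = 0 | 0 ⊢ (no moves)
  t4 = 0 | 0 | 0 ⊢ (no moves)
  t5 = 0\{a,b} ⊢ (no moves)
  t6 = b.(0 + 0) ⊢ =b=> t7
  t7 = 0 + 0 ⊢ (no moves)
Bisimilarity quotient blocks:
  B0 = {s0}
  B1 = {s2, t2}
  B2 = {s7, t6}
  B3 = {s3, s6, s8, s9, t3, t4, t5, t7}
  B4 = {s4, s5}
  B5 = {s1, t1}
  B6 = {t0}
s0 ∈ B0, t0 ∈ B6 → different blocks

P ≁ Q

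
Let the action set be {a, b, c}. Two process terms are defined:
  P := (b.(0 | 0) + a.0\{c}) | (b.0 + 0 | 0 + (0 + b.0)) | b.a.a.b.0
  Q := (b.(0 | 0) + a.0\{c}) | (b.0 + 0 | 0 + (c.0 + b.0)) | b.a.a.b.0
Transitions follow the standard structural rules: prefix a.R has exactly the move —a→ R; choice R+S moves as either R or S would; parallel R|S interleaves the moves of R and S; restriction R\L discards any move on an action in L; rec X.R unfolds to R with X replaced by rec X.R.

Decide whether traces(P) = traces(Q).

NO — witness ⟨c⟩

Reachable graph of P (30 states):
  p0 = (b.(0 | 0) + a.0\{c}) | (b.0 + 0 | 0 + (0 + b.0)) | b.a.a.b.0 :: —a→ p1, —b→ p2, —b→ p3, —b→ p4
  p1 = 0\{c} | (b.0 + 0 | 0 + (0 + b.0)) | b.a.a.b.0 :: —b→ p5, —b→ p6
  p2 = (b.(0 | 0) + a.0\{c}) | (b.0 + 0 | 0 + (0 + b.0)) | a.a.b.0 :: —a→ p5, —a→ p7, —b→ p8, —b→ p9
  p3 = (b.(0 | 0) + a.0\{c}) | 0 | b.a.a.b.0 :: —a→ p6, —b→ p10, —b→ p8
  p4 = 0 | 0 | (b.0 + 0 | 0 + (0 + b.0)) | b.a.a.b.0 :: —b→ p10, —b→ p9
  p5 = 0\{c} | (b.0 + 0 | 0 + (0 + b.0)) | a.a.b.0 :: —a→ p11, —b→ p12
  p6 = 0\{c} | 0 | b.a.a.b.0 :: —b→ p12
  p7 = (b.(0 | 0) + a.0\{c}) | (b.0 + 0 | 0 + (0 + b.0)) | a.b.0 :: —a→ p11, —a→ p13, —b→ p14, —b→ p15
  p8 = (b.(0 | 0) + a.0\{c}) | 0 | a.a.b.0 :: —a→ p12, —a→ p14, —b→ p16
  p9 = 0 | 0 | (b.0 + 0 | 0 + (0 + b.0)) | a.a.b.0 :: —a→ p15, —b→ p16
  p10 = 0 | 0 | 0 | b.a.a.b.0 :: —b→ p16
  p11 = 0\{c} | (b.0 + 0 | 0 + (0 + b.0)) | a.b.0 :: —a→ p17, —b→ p18
  p12 = 0\{c} | 0 | a.a.b.0 :: —a→ p18
  p13 = (b.(0 | 0) + a.0\{c}) | (b.0 + 0 | 0 + (0 + b.0)) | b.0 :: —a→ p17, —b→ p19, —b→ p20, —b→ p21
  p14 = (b.(0 | 0) + a.0\{c}) | 0 | a.b.0 :: —a→ p18, —a→ p20, —b→ p22
  p15 = 0 | 0 | (b.0 + 0 | 0 + (0 + b.0)) | a.b.0 :: —a→ p21, —b→ p22
  p16 = 0 | 0 | 0 | a.a.b.0 :: —a→ p22
  p17 = 0\{c} | (b.0 + 0 | 0 + (0 + b.0)) | b.0 :: —b→ p23, —b→ p24
  p18 = 0\{c} | 0 | a.b.0 :: —a→ p24
  p19 = (b.(0 | 0) + a.0\{c}) | (b.0 + 0 | 0 + (0 + b.0)) | 0 :: —a→ p23, —b→ p25, —b→ p26
  p20 = (b.(0 | 0) + a.0\{c}) | 0 | b.0 :: —a→ p24, —b→ p25, —b→ p27
  p21 = 0 | 0 | (b.0 + 0 | 0 + (0 + b.0)) | b.0 :: —b→ p26, —b→ p27
  p22 = 0 | 0 | 0 | a.b.0 :: —a→ p27
  p23 = 0\{c} | (b.0 + 0 | 0 + (0 + b.0)) | 0 :: —b→ p28
  p24 = 0\{c} | 0 | b.0 :: —b→ p28
  p25 = (b.(0 | 0) + a.0\{c}) | 0 | 0 :: —a→ p28, —b→ p29
  p26 = 0 | 0 | (b.0 + 0 | 0 + (0 + b.0)) | 0 :: —b→ p29
  p27 = 0 | 0 | 0 | b.0 :: —b→ p29
  p28 = 0\{c} | 0 | 0 :: ∅
  p29 = 0 | 0 | 0 | 0 :: ∅
Reachable graph of Q (30 states):
  q0 = (b.(0 | 0) + a.0\{c}) | (b.0 + 0 | 0 + (c.0 + b.0)) | b.a.a.b.0 :: —a→ q1, —b→ q2, —b→ q3, —b→ q4, —c→ q3
  q1 = 0\{c} | (b.0 + 0 | 0 + (c.0 + b.0)) | b.a.a.b.0 :: —b→ q5, —b→ q6, —c→ q6
  q2 = (b.(0 | 0) + a.0\{c}) | (b.0 + 0 | 0 + (c.0 + b.0)) | a.a.b.0 :: —a→ q5, —a→ q7, —b→ q8, —b→ q9, —c→ q8
  q3 = (b.(0 | 0) + a.0\{c}) | 0 | b.a.a.b.0 :: —a→ q6, —b→ q10, —b→ q8
  q4 = 0 | 0 | (b.0 + 0 | 0 + (c.0 + b.0)) | b.a.a.b.0 :: —b→ q10, —b→ q9, —c→ q10
  q5 = 0\{c} | (b.0 + 0 | 0 + (c.0 + b.0)) | a.a.b.0 :: —a→ q11, —b→ q12, —c→ q12
  q6 = 0\{c} | 0 | b.a.a.b.0 :: —b→ q12
  q7 = (b.(0 | 0) + a.0\{c}) | (b.0 + 0 | 0 + (c.0 + b.0)) | a.b.0 :: —a→ q11, —a→ q13, —b→ q14, —b→ q15, —c→ q14
  q8 = (b.(0 | 0) + a.0\{c}) | 0 | a.a.b.0 :: —a→ q12, —a→ q14, —b→ q16
  q9 = 0 | 0 | (b.0 + 0 | 0 + (c.0 + b.0)) | a.a.b.0 :: —a→ q15, —b→ q16, —c→ q16
  q10 = 0 | 0 | 0 | b.a.a.b.0 :: —b→ q16
  q11 = 0\{c} | (b.0 + 0 | 0 + (c.0 + b.0)) | a.b.0 :: —a→ q17, —b→ q18, —c→ q18
  q12 = 0\{c} | 0 | a.a.b.0 :: —a→ q18
  q13 = (b.(0 | 0) + a.0\{c}) | (b.0 + 0 | 0 + (c.0 + b.0)) | b.0 :: —a→ q17, —b→ q19, —b→ q20, —b→ q21, —c→ q20
  q14 = (b.(0 | 0) + a.0\{c}) | 0 | a.b.0 :: —a→ q18, —a→ q20, —b→ q22
  q15 = 0 | 0 | (b.0 + 0 | 0 + (c.0 + b.0)) | a.b.0 :: —a→ q21, —b→ q22, —c→ q22
  q16 = 0 | 0 | 0 | a.a.b.0 :: —a→ q22
  q17 = 0\{c} | (b.0 + 0 | 0 + (c.0 + b.0)) | b.0 :: —b→ q23, —b→ q24, —c→ q24
  q18 = 0\{c} | 0 | a.b.0 :: —a→ q24
  q19 = (b.(0 | 0) + a.0\{c}) | (b.0 + 0 | 0 + (c.0 + b.0)) | 0 :: —a→ q23, —b→ q25, —b→ q26, —c→ q25
  q20 = (b.(0 | 0) + a.0\{c}) | 0 | b.0 :: —a→ q24, —b→ q25, —b→ q27
  q21 = 0 | 0 | (b.0 + 0 | 0 + (c.0 + b.0)) | b.0 :: —b→ q26, —b→ q27, —c→ q27
  q22 = 0 | 0 | 0 | a.b.0 :: —a→ q27
  q23 = 0\{c} | (b.0 + 0 | 0 + (c.0 + b.0)) | 0 :: —b→ q28, —c→ q28
  q24 = 0\{c} | 0 | b.0 :: —b→ q28
  q25 = (b.(0 | 0) + a.0\{c}) | 0 | 0 :: —a→ q28, —b→ q29
  q26 = 0 | 0 | (b.0 + 0 | 0 + (c.0 + b.0)) | 0 :: —b→ q29, —c→ q29
  q27 = 0 | 0 | 0 | b.0 :: —b→ q29
  q28 = 0\{c} | 0 | 0 :: ∅
  q29 = 0 | 0 | 0 | 0 :: ∅
Trace ⟨c⟩ through Q, begin at {q0}:
  after c @ step 1: {q3}
  ✓ Q
Trace ⟨c⟩ through P, begin at {p0}:
  after c @ step 1: no successor for P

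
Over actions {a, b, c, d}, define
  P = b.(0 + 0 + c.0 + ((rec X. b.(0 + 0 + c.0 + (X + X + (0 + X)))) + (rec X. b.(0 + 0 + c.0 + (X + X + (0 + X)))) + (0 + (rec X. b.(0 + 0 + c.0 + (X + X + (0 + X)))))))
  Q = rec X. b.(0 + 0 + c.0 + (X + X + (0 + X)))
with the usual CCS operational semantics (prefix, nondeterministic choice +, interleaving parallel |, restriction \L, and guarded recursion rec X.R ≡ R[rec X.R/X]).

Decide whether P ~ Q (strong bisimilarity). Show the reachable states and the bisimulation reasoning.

LTS(P): 3 reachable states
  p0 = b.(0 + 0 + c.0 + ((rec X. b.(0 + 0 + c.0 + (X + X + (0 + X)))) + (rec X. b.(0 + 0 + c.0 + (X + X + (0 + X)))) + (0 + (rec X. b.(0 + 0 + c.0 + (X + X + (0 + X))))))) → —b→ p1
  p1 = 0 + 0 + c.0 + ((rec X. b.(0 + 0 + c.0 + (X + X + (0 + X)))) + (rec X. b.(0 + 0 + c.0 + (X + X + (0 + X)))) + (0 + (rec X. b.(0 + 0 + c.0 + (X + X + (0 + X)))))) → —b→ p1, —c→ p2
  p2 = 0 → ∅
LTS(Q): 3 reachable states
  q0 = rec X. b.(0 + 0 + c.0 + (X + X + (0 + X))) → —b→ q1
  q1 = 0 + 0 + c.0 + ((rec X. b.(0 + 0 + c.0 + (X + X + (0 + X)))) + (rec X. b.(0 + 0 + c.0 + (X + X + (0 + X)))) + (0 + (rec X. b.(0 + 0 + c.0 + (X + X + (0 + X)))))) → —b→ q1, —c→ q2
  q2 = 0 → ∅
Bisimilarity quotient blocks:
  B0 = {p0, q0}
  B1 = {p1, q1}
  B2 = {p2, q2}
p0 ∈ B0, q0 ∈ B0 → same block

bisimilar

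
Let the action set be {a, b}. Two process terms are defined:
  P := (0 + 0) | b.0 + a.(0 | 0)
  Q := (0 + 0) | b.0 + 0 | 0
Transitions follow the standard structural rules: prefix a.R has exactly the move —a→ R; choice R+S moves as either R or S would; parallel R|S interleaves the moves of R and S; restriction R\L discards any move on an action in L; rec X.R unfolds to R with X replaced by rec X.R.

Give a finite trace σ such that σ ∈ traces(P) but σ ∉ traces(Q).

a

P's transition system — 3 states:
  u0 = (0 + 0) | b.0 + a.(0 | 0) | --a--▸ u1, --b--▸ u2
  u1 = 0 | 0 | ·
  u2 = (0 + 0) | 0 | ·
Q's transition system — 2 states:
  v0 = (0 + 0) | b.0 + 0 | 0 | --b--▸ v1
  v1 = (0 + 0) | 0 | ·
Executing a from P (initial set {u0}):
  [1] a ⇒ {u1}
  ✓ P
Executing a from Q (initial set {v0}):
  [1] a ⇒ no successor for Q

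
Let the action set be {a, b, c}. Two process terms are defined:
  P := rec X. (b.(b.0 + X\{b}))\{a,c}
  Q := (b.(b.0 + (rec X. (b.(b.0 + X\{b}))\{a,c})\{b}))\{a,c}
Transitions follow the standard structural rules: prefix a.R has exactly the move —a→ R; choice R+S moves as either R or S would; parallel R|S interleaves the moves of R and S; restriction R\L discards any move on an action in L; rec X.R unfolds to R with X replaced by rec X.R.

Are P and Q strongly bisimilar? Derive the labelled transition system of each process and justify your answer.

LTS(P): 3 reachable states
  s0 = rec X. (b.(b.0 + X\{b}))\{a,c} :: =b=> s1
  s1 = (b.0 + (rec X. (b.(b.0 + X\{b}))\{a,c})\{b})\{a,c} :: =b=> s2
  s2 = 0\{a,c} :: ·
LTS(Q): 3 reachable states
  t0 = (b.(b.0 + (rec X. (b.(b.0 + X\{b}))\{a,c})\{b}))\{a,c} :: =b=> t1
  t1 = (b.0 + (rec X. (b.(b.0 + X\{b}))\{a,c})\{b})\{a,c} :: =b=> t2
  t2 = 0\{a,c} :: ·
Coarsest stable partition (strong bisimilarity classes):
  B0 = {s0, t0}
  B1 = {s1, t1}
  B2 = {s2, t2}
s0 ∈ B0, t0 ∈ B0 → same block

P ~ Q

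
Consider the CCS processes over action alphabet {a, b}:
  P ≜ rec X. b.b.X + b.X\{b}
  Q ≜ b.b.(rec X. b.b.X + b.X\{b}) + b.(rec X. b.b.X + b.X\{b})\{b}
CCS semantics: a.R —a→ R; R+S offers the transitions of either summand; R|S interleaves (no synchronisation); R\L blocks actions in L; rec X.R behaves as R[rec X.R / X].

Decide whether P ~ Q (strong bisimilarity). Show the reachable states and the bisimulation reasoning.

YES

Reachable graph of P (3 states):
  s0 = rec X. b.b.X + b.X\{b} :: =b=> s1, =b=> s2
  s1 = (rec X. b.b.X + b.X\{b})\{b} :: stopped
  s2 = b.(rec X. b.b.X + b.X\{b}) :: =b=> s0
Reachable graph of Q (4 states):
  t0 = b.b.(rec X. b.b.X + b.X\{b}) + b.(rec X. b.b.X + b.X\{b})\{b} :: =b=> t1, =b=> t2
  t1 = (rec X. b.b.X + b.X\{b})\{b} :: stopped
  t2 = b.(rec X. b.b.X + b.X\{b}) :: =b=> t3
  t3 = rec X. b.b.X + b.X\{b} :: =b=> t1, =b=> t2
Partition-refinement fixed point:
  B0 = {s0, t0, t3}
  B1 = {s2, t2}
  B2 = {s1, t1}
s0 ∈ B0, t0 ∈ B0 → same block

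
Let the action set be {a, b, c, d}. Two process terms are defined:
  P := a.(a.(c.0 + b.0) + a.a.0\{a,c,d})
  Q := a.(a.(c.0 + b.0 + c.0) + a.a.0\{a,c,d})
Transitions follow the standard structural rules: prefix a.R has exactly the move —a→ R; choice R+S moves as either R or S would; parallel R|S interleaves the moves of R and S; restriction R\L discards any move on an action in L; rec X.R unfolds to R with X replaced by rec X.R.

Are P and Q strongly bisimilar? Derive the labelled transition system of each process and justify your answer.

bisimilar

P's transition system — 6 states:
  m0 = a.(a.(c.0 + b.0) + a.a.0\{a,c,d}) :: -a-> m1
  m1 = a.(c.0 + b.0) + a.a.0\{a,c,d} :: -a-> m2, -a-> m3
  m2 = a.0\{a,c,d} :: -a-> m4
  m3 = c.0 + b.0 :: -b-> m5, -c-> m5
  m4 = 0\{a,c,d} :: ∅
  m5 = 0 :: ∅
Q's transition system — 6 states:
  n0 = a.(a.(c.0 + b.0 + c.0) + a.a.0\{a,c,d}) :: -a-> n1
  n1 = a.(c.0 + b.0 + c.0) + a.a.0\{a,c,d} :: -a-> n2, -a-> n3
  n2 = a.0\{a,c,d} :: -a-> n4
  n3 = c.0 + b.0 + c.0 :: -b-> n5, -c-> n5
  n4 = 0\{a,c,d} :: ∅
  n5 = 0 :: ∅
Bisimilarity quotient blocks:
  B0 = {m0, n0}
  B1 = {m1, n1}
  B2 = {m3, n3}
  B3 = {m4, m5, n4, n5}
  B4 = {m2, n2}
m0 ∈ B0, n0 ∈ B0 → same block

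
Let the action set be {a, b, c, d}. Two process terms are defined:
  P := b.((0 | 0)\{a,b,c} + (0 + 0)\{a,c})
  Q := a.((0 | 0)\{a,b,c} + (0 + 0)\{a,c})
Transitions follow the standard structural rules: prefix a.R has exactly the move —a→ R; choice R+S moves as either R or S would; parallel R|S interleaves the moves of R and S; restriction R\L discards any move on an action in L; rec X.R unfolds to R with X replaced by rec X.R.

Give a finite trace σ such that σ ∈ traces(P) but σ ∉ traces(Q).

b

Reachable graph of P (2 states):
  s0 = b.((0 | 0)\{a,b,c} + (0 + 0)\{a,c}) → =b=> s1
  s1 = (0 | 0)\{a,b,c} + (0 + 0)\{a,c} → deadlocked
Reachable graph of Q (2 states):
  t0 = a.((0 | 0)\{a,b,c} + (0 + 0)\{a,c}) → =a=> t1
  t1 = (0 | 0)\{a,b,c} + (0 + 0)\{a,c} → deadlocked
Run σ = ⟨b⟩ on P: start {s0}
  [1] b ⇒ {s1}
  — P admits the full trace.
Run σ = ⟨b⟩ on Q: start {t0}
  [1] b ⇒ ∅ (Q stuck)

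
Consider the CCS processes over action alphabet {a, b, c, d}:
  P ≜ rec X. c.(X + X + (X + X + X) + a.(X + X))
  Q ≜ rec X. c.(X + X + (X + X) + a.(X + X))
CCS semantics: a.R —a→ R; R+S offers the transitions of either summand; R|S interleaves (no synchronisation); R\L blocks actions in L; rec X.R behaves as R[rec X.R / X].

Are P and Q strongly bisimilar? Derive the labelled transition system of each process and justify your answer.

bisimilar

P's transition system — 3 states:
  s0 = rec X. c.(X + X + (X + X + X) + a.(X + X)) → ··c··> s1
  s1 = (rec X. c.(X + X + (X + X + X) + a.(X + X))) + (rec X. c.(X + X + (X + X + X) + a.(X + X))) + ((rec X. c.(X + X + (X + X + X) + a.(X + X))) + (rec X. c.(X + X + (X + X + X) + a.(X + X))) + (rec X. c.(X + X + (X + X + X) + a.(X + X)))) + a.((rec X. c.(X + X + (X + X + X) + a.(X + X))) + (rec X. c.(X + X + (X + X + X) + a.(X + X)))) → ··a··> s2, ··c··> s1
  s2 = (rec X. c.(X + X + (X + X + X) + a.(X + X))) + (rec X. c.(X + X + (X + X + X) + a.(X + X))) → ··c··> s1
Q's transition system — 3 states:
  t0 = rec X. c.(X + X + (X + X) + a.(X + X)) → ··c··> t1
  t1 = (rec X. c.(X + X + (X + X) + a.(X + X))) + (rec X. c.(X + X + (X + X) + a.(X + X))) + ((rec X. c.(X + X + (X + X) + a.(X + X))) + (rec X. c.(X + X + (X + X) + a.(X + X)))) + a.((rec X. c.(X + X + (X + X) + a.(X + X))) + (rec X. c.(X + X + (X + X) + a.(X + X)))) → ··a··> t2, ··c··> t1
  t2 = (rec X. c.(X + X + (X + X) + a.(X + X))) + (rec X. c.(X + X + (X + X) + a.(X + X))) → ··c··> t1
Coarsest stable partition (strong bisimilarity classes):
  B0 = {s0, s2, t0, t2}
  B1 = {s1, t1}
s0 ∈ B0, t0 ∈ B0 → same block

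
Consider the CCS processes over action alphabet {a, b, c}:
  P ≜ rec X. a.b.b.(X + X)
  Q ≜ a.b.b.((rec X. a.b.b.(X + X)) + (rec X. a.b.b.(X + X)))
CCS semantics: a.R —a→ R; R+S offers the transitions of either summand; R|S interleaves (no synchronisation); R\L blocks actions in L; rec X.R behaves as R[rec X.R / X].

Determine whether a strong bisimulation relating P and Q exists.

P's transition system — 4 states:
  s0 = rec X. a.b.b.(X + X) has moves --a--▸ s1
  s1 = b.b.((rec X. a.b.b.(X + X)) + (rec X. a.b.b.(X + X))) has moves --b--▸ s2
  s2 = b.((rec X. a.b.b.(X + X)) + (rec X. a.b.b.(X + X))) has moves --b--▸ s3
  s3 = (rec X. a.b.b.(X + X)) + (rec X. a.b.b.(X + X)) has moves --a--▸ s1
Q's transition system — 4 states:
  t0 = a.b.b.((rec X. a.b.b.(X + X)) + (rec X. a.b.b.(X + X))) has moves --a--▸ t1
  t1 = b.b.((rec X. a.b.b.(X + X)) + (rec X. a.b.b.(X + X))) has moves --b--▸ t2
  t2 = b.((rec X. a.b.b.(X + X)) + (rec X. a.b.b.(X + X))) has moves --b--▸ t3
  t3 = (rec X. a.b.b.(X + X)) + (rec X. a.b.b.(X + X)) has moves --a--▸ t1
Coarsest stable partition (strong bisimilarity classes):
  B0 = {s0, s3, t0, t3}
  B1 = {s1, t1}
  B2 = {s2, t2}
s0 ∈ B0, t0 ∈ B0 → same block

bisimilar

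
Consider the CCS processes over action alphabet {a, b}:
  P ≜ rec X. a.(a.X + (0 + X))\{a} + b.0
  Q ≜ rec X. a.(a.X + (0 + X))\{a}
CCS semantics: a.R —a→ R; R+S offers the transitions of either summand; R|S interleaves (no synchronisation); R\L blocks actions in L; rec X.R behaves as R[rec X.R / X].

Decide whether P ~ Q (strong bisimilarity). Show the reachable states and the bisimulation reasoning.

LTS(P): 4 reachable states
  p0 = rec X. a.(a.X + (0 + X))\{a} + b.0 | --a--▸ p1, --b--▸ p2
  p1 = (a.(rec X. a.(a.X + (0 + X))\{a} + b.0) + (0 + (rec X. a.(a.X + (0 + X))\{a} + b.0)))\{a} | --b--▸ p3
  p2 = 0 | deadlocked
  p3 = 0\{a} | deadlocked
LTS(Q): 2 reachable states
  q0 = rec X. a.(a.X + (0 + X))\{a} | --a--▸ q1
  q1 = (a.(rec X. a.(a.X + (0 + X))\{a}) + (0 + (rec X. a.(a.X + (0 + X))\{a})))\{a} | deadlocked
Coarsest stable partition (strong bisimilarity classes):
  B0 = {p0}
  B1 = {p2, p3, q1}
  B2 = {p1}
  B3 = {q0}
p0 ∈ B0, q0 ∈ B3 → different blocks

NO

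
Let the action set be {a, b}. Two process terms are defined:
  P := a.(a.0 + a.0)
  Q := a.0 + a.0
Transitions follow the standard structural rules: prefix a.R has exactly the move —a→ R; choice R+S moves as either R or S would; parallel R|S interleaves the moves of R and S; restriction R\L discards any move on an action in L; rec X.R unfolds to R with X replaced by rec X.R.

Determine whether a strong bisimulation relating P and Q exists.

NO

LTS(P): 3 reachable states
  p0 = a.(a.0 + a.0) | -a-> p1
  p1 = a.0 + a.0 | -a-> p2
  p2 = 0 | stopped
LTS(Q): 2 reachable states
  q0 = a.0 + a.0 | -a-> q1
  q1 = 0 | stopped
Bisimilarity quotient blocks:
  B0 = {p0}
  B1 = {p1, q0}
  B2 = {p2, q1}
p0 ∈ B0, q0 ∈ B1 → different blocks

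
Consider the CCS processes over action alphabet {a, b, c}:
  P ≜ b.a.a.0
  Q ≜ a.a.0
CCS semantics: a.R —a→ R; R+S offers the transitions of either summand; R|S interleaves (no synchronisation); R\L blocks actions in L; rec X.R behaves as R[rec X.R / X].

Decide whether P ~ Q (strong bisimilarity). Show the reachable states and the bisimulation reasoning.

P ≁ Q

Reachable graph of P (4 states):
  p0 = b.a.a.0 | -b-> p1
  p1 = a.a.0 | -a-> p2
  p2 = a.0 | -a-> p3
  p3 = 0 | ∅
Reachable graph of Q (3 states):
  q0 = a.a.0 | -a-> q1
  q1 = a.0 | -a-> q2
  q2 = 0 | ∅
Bisimilarity quotient blocks:
  B0 = {p0}
  B1 = {p1, q0}
  B2 = {p2, q1}
  B3 = {p3, q2}
p0 ∈ B0, q0 ∈ B1 → different blocks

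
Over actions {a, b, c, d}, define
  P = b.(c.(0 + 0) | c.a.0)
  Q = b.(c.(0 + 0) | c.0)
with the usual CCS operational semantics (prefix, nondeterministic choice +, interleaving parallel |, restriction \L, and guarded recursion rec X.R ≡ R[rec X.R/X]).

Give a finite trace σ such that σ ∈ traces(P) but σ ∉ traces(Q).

LTS(P): 7 reachable states
  u0 = b.(c.(0 + 0) | c.a.0) → —b→ u1
  u1 = c.(0 + 0) | c.a.0 → —c→ u2, —c→ u3
  u2 = (0 + 0) | c.a.0 → —c→ u4
  u3 = c.(0 + 0) | a.0 → —a→ u5, —c→ u4
  u4 = (0 + 0) | a.0 → —a→ u6
  u5 = c.(0 + 0) | 0 → —c→ u6
  u6 = (0 + 0) | 0 → stopped
LTS(Q): 5 reachable states
  v0 = b.(c.(0 + 0) | c.0) → —b→ v1
  v1 = c.(0 + 0) | c.0 → —c→ v2, —c→ v3
  v2 = (0 + 0) | c.0 → —c→ v4
  v3 = c.(0 + 0) | 0 → —c→ v4
  v4 = (0 + 0) | 0 → stopped
Executing bca from P (initial set {u0}):
  after b @ step 1: {u1}
  after c @ step 2: {u2, u3}
  after a @ step 3: {u5}
  ✓ P
Executing bca from Q (initial set {v0}):
  after b @ step 1: {v1}
  after c @ step 2: {v2, v3}
  after a @ step 3: no successor for Q

bca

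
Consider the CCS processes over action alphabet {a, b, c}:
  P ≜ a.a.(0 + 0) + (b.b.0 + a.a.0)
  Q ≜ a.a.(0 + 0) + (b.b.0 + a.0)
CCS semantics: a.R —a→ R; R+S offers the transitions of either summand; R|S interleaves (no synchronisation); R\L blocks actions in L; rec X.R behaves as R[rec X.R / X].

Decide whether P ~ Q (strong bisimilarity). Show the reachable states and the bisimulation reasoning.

NO

Reachable graph of P (6 states):
  u0 = a.a.(0 + 0) + (b.b.0 + a.a.0) → --a--▸ u1, --a--▸ u2, --b--▸ u3
  u1 = a.(0 + 0) → --a--▸ u4
  u2 = a.0 → --a--▸ u5
  u3 = b.0 → --b--▸ u5
  u4 = 0 + 0 → deadlocked
  u5 = 0 → deadlocked
Reachable graph of Q (5 states):
  v0 = a.a.(0 + 0) + (b.b.0 + a.0) → --a--▸ v1, --a--▸ v2, --b--▸ v3
  v1 = 0 → deadlocked
  v2 = a.(0 + 0) → --a--▸ v4
  v3 = b.0 → --b--▸ v1
  v4 = 0 + 0 → deadlocked
Coarsest stable partition (strong bisimilarity classes):
  B0 = {u0}
  B1 = {u1, u2, v2}
  B2 = {u4, u5, v1, v4}
  B3 = {u3, v3}
  B4 = {v0}
u0 ∈ B0, v0 ∈ B4 → different blocks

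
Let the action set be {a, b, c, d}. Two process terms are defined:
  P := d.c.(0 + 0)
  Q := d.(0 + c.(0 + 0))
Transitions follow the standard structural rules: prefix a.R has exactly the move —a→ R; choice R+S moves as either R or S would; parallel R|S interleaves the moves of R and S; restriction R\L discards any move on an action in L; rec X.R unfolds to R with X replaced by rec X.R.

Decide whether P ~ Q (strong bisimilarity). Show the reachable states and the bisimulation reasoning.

P's transition system — 3 states:
  s0 = d.c.(0 + 0) | ··d··> s1
  s1 = c.(0 + 0) | ··c··> s2
  s2 = 0 + 0 | stopped
Q's transition system — 3 states:
  t0 = d.(0 + c.(0 + 0)) | ··d··> t1
  t1 = 0 + c.(0 + 0) | ··c··> t2
  t2 = 0 + 0 | stopped
Coarsest stable partition (strong bisimilarity classes):
  B0 = {s0, t0}
  B1 = {s1, t1}
  B2 = {s2, t2}
s0 ∈ B0, t0 ∈ B0 → same block

YES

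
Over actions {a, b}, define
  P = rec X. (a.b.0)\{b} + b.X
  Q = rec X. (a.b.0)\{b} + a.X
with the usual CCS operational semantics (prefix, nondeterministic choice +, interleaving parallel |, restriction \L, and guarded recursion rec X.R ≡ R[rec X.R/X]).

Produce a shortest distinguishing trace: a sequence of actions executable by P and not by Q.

b

Reachable graph of P (2 states):
  u0 = rec X. (a.b.0)\{b} + b.X :: -a-> u1, -b-> u0
  u1 = (b.0)\{b} :: deadlocked
Reachable graph of Q (2 states):
  v0 = rec X. (a.b.0)\{b} + a.X :: -a-> v0, -a-> v1
  v1 = (b.0)\{b} :: deadlocked
Trace ⟨b⟩ through P, begin at {u0}:
  after b @ step 1: {u0}
  — P admits the full trace.
Trace ⟨b⟩ through Q, begin at {v0}:
  after b @ step 1: ∅  — Q cannot continue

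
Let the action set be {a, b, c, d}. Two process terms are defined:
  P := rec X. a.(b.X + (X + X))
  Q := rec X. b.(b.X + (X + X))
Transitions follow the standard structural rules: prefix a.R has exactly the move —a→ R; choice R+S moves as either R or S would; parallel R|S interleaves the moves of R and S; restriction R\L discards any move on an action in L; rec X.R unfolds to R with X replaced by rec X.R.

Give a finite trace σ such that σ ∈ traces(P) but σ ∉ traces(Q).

a

Reachable graph of P (2 states):
  m0 = rec X. a.(b.X + (X + X)) ⊢ —a→ m1
  m1 = b.(rec X. a.(b.X + (X + X))) + ((rec X. a.(b.X + (X + X))) + (rec X. a.(b.X + (X + X)))) ⊢ —a→ m1, —b→ m0
Reachable graph of Q (2 states):
  n0 = rec X. b.(b.X + (X + X)) ⊢ —b→ n1
  n1 = b.(rec X. b.(b.X + (X + X))) + ((rec X. b.(b.X + (X + X))) + (rec X. b.(b.X + (X + X)))) ⊢ —b→ n0, —b→ n1
Run σ = ⟨a⟩ on P: start {m0}
  step 1 (a): {m1}
  — P admits the full trace.
Run σ = ⟨a⟩ on Q: start {n0}
  step 1 (a): ∅  — Q cannot continue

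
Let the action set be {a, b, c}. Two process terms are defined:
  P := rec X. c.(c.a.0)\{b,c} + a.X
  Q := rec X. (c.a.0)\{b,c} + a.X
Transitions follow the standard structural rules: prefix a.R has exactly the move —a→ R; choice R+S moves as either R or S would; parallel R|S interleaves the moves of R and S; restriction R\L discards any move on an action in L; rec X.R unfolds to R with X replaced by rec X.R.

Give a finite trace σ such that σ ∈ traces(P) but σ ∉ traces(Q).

c

Reachable graph of P (2 states):
  m0 = rec X. c.(c.a.0)\{b,c} + a.X has moves --a--▸ m0, --c--▸ m1
  m1 = (c.a.0)\{b,c} has moves ∅
Reachable graph of Q (1 states):
  n0 = rec X. (c.a.0)\{b,c} + a.X has moves --a--▸ n0
Executing c from P (initial set {m0}):
  after c @ step 1: {m1}
  — P admits the full trace.
Executing c from Q (initial set {n0}):
  after c @ step 1: no successor for Q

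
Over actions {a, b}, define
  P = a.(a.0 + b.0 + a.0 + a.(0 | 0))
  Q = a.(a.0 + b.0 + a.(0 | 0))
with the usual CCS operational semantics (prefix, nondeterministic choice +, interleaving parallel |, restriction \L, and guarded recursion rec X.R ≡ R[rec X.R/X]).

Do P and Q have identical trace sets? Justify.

YES

P's transition system — 4 states:
  m0 = a.(a.0 + b.0 + a.0 + a.(0 | 0)) :: =a=> m1
  m1 = a.0 + b.0 + a.0 + a.(0 | 0) :: =a=> m2, =a=> m3, =b=> m2
  m2 = 0 :: (no moves)
  m3 = 0 | 0 :: (no moves)
Q's transition system — 4 states:
  n0 = a.(a.0 + b.0 + a.(0 | 0)) :: =a=> n1
  n1 = a.0 + b.0 + a.(0 | 0) :: =a=> n2, =a=> n3, =b=> n2
  n2 = 0 :: (no moves)
  n3 = 0 | 0 :: (no moves)
Bisimilarity quotient blocks:
  B0 = {m0, n0}
  B1 = {m1, n1}
  B2 = {m2, m3, n2, n3}
m0 ∈ B0, n0 ∈ B0 → same block
Bisimilar ⇒ trace-equivalent.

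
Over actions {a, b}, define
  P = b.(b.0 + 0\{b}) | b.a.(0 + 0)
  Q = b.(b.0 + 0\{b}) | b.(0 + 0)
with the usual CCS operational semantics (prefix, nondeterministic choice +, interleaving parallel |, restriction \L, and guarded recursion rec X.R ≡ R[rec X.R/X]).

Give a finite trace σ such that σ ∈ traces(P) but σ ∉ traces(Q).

P's transition system — 9 states:
  s0 = b.(b.0 + 0\{b}) | b.a.(0 + 0) ⊢ —b→ s1, —b→ s2
  s1 = (b.0 + 0\{b}) | b.a.(0 + 0) ⊢ —b→ s3, —b→ s4
  s2 = b.(b.0 + 0\{b}) | a.(0 + 0) ⊢ —a→ s5, —b→ s3
  s3 = (b.0 + 0\{b}) | a.(0 + 0) ⊢ —a→ s6, —b→ s7
  s4 = 0 | b.a.(0 + 0) ⊢ —b→ s7
  s5 = b.(b.0 + 0\{b}) | (0 + 0) ⊢ —b→ s6
  s6 = (b.0 + 0\{b}) | (0 + 0) ⊢ —b→ s8
  s7 = 0 | a.(0 + 0) ⊢ —a→ s8
  s8 = 0 | (0 + 0) ⊢ ∅
Q's transition system — 6 states:
  t0 = b.(b.0 + 0\{b}) | b.(0 + 0) ⊢ —b→ t1, —b→ t2
  t1 = (b.0 + 0\{b}) | b.(0 + 0) ⊢ —b→ t3, —b→ t4
  t2 = b.(b.0 + 0\{b}) | (0 + 0) ⊢ —b→ t3
  t3 = (b.0 + 0\{b}) | (0 + 0) ⊢ —b→ t5
  t4 = 0 | b.(0 + 0) ⊢ —b→ t5
  t5 = 0 | (0 + 0) ⊢ ∅
Run σ = ⟨ba⟩ on P: start {s0}
  step 1 (b): {s1, s2}
  step 2 (a): {s5}
  ✓ P
Run σ = ⟨ba⟩ on Q: start {t0}
  step 1 (b): {t1, t2}
  step 2 (a): ∅ (Q stuck)

ba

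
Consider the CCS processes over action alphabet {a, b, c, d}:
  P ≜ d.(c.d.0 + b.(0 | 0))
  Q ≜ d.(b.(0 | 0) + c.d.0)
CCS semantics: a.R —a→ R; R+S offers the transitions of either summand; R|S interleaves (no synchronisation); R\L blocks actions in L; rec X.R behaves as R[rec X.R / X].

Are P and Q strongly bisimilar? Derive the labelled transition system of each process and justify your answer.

Reachable graph of P (5 states):
  p0 = d.(c.d.0 + b.(0 | 0)) ⊢ -d-> p1
  p1 = c.d.0 + b.(0 | 0) ⊢ -b-> p2, -c-> p3
  p2 = 0 | 0 ⊢ (no moves)
  p3 = d.0 ⊢ -d-> p4
  p4 = 0 ⊢ (no moves)
Reachable graph of Q (5 states):
  q0 = d.(b.(0 | 0) + c.d.0) ⊢ -d-> q1
  q1 = b.(0 | 0) + c.d.0 ⊢ -b-> q2, -c-> q3
  q2 = 0 | 0 ⊢ (no moves)
  q3 = d.0 ⊢ -d-> q4
  q4 = 0 ⊢ (no moves)
Bisimilarity quotient blocks:
  B0 = {p0, q0}
  B1 = {p1, q1}
  B2 = {p2, p4, q2, q4}
  B3 = {p3, q3}
p0 ∈ B0, q0 ∈ B0 → same block

bisimilar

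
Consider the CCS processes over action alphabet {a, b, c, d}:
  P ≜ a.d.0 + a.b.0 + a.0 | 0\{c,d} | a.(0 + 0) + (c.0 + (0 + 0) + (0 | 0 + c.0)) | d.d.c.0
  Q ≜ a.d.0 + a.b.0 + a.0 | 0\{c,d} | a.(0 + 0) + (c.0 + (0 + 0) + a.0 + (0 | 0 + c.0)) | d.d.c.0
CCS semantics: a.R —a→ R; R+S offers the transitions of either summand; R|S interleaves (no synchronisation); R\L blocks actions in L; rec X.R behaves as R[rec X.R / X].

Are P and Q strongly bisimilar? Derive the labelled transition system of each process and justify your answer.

LTS(P): 14 reachable states
  s0 = a.d.0 + a.b.0 + a.0 | 0\{c,d} | a.(0 + 0) + (c.0 + (0 + 0) + (0 | 0 + c.0)) | d.d.c.0 ⊢ --a--▸ s1, --a--▸ s2, --a--▸ s3, --a--▸ s4, --c--▸ s5, --d--▸ s6
  s1 = 0 | 0\{c,d} | a.(0 + 0) ⊢ --a--▸ s7
  s2 = a.0 | 0\{c,d} | (0 + 0) ⊢ --a--▸ s7
  s3 = b.0 ⊢ --b--▸ s8
  s4 = d.0 ⊢ --d--▸ s8
  s5 = 0 | d.d.c.0 ⊢ --d--▸ s9
  s6 = (c.0 + (0 + 0) + (0 | 0 + c.0)) | d.c.0 ⊢ --c--▸ s9, --d--▸ s10
  s7 = 0 | 0\{c,d} | (0 + 0) ⊢ ·
  s8 = 0 ⊢ ·
  s9 = 0 | d.c.0 ⊢ --d--▸ s11
  s10 = (c.0 + (0 + 0) + (0 | 0 + c.0)) | c.0 ⊢ --c--▸ s11, --c--▸ s12
  s11 = 0 | c.0 ⊢ --c--▸ s13
  s12 = (c.0 + (0 + 0) + (0 | 0 + c.0)) | 0 ⊢ --c--▸ s13
  s13 = 0 | 0 ⊢ ·
LTS(Q): 14 reachable states
  t0 = a.d.0 + a.b.0 + a.0 | 0\{c,d} | a.(0 + 0) + (c.0 + (0 + 0) + a.0 + (0 | 0 + c.0)) | d.d.c.0 ⊢ --a--▸ t1, --a--▸ t2, --a--▸ t3, --a--▸ t4, --a--▸ t5, --c--▸ t2, --d--▸ t6
  t1 = 0 | 0\{c,d} | a.(0 + 0) ⊢ --a--▸ t7
  t2 = 0 | d.d.c.0 ⊢ --d--▸ t8
  t3 = a.0 | 0\{c,d} | (0 + 0) ⊢ --a--▸ t7
  t4 = b.0 ⊢ --b--▸ t9
  t5 = d.0 ⊢ --d--▸ t9
  t6 = (c.0 + (0 + 0) + a.0 + (0 | 0 + c.0)) | d.c.0 ⊢ --a--▸ t8, --c--▸ t8, --d--▸ t10
  t7 = 0 | 0\{c,d} | (0 + 0) ⊢ ·
  t8 = 0 | d.c.0 ⊢ --d--▸ t11
  t9 = 0 ⊢ ·
  t10 = (c.0 + (0 + 0) + a.0 + (0 | 0 + c.0)) | c.0 ⊢ --a--▸ t11, --c--▸ t11, --c--▸ t12
  t11 = 0 | c.0 ⊢ --c--▸ t13
  t12 = (c.0 + (0 + 0) + a.0 + (0 | 0 + c.0)) | 0 ⊢ --a--▸ t13, --c--▸ t13
  t13 = 0 | 0 ⊢ ·
Partition-refinement fixed point:
  B0 = {s0}
  B1 = {s6}
  B2 = {s9, t8}
  B3 = {s11, s12, t11}
  B4 = {s13, s7, s8, t13, t7, t9}
  B5 = {s10}
  B6 = {s4, t5}
  B7 = {s3, t4}
  B8 = {s5, t2}
  B9 = {s1, s2, t1, t3}
  B10 = {t0}
  B11 = {t6}
  B12 = {t10}
  B13 = {t12}
s0 ∈ B0, t0 ∈ B10 → different blocks

P ≁ Q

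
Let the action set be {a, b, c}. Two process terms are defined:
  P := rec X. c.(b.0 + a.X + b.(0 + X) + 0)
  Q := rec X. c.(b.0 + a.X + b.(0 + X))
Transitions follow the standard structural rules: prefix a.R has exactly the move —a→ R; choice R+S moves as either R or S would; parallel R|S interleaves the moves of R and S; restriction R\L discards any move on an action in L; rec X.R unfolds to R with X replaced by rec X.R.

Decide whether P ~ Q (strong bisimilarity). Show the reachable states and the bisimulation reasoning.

Reachable graph of P (4 states):
  m0 = rec X. c.(b.0 + a.X + b.(0 + X) + 0) ⊢ --c--▸ m1
  m1 = b.0 + a.(rec X. c.(b.0 + a.X + b.(0 + X) + 0)) + b.(0 + (rec X. c.(b.0 + a.X + b.(0 + X) + 0))) + 0 ⊢ --a--▸ m0, --b--▸ m2, --b--▸ m3
  m2 = 0 ⊢ (no moves)
  m3 = 0 + (rec X. c.(b.0 + a.X + b.(0 + X) + 0)) ⊢ --c--▸ m1
Reachable graph of Q (4 states):
  n0 = rec X. c.(b.0 + a.X + b.(0 + X)) ⊢ --c--▸ n1
  n1 = b.0 + a.(rec X. c.(b.0 + a.X + b.(0 + X))) + b.(0 + (rec X. c.(b.0 + a.X + b.(0 + X)))) ⊢ --a--▸ n0, --b--▸ n2, --b--▸ n3
  n2 = 0 ⊢ (no moves)
  n3 = 0 + (rec X. c.(b.0 + a.X + b.(0 + X))) ⊢ --c--▸ n1
Partition-refinement fixed point:
  B0 = {m0, m3, n0, n3}
  B1 = {m1, n1}
  B2 = {m2, n2}
m0 ∈ B0, n0 ∈ B0 → same block

P ~ Q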